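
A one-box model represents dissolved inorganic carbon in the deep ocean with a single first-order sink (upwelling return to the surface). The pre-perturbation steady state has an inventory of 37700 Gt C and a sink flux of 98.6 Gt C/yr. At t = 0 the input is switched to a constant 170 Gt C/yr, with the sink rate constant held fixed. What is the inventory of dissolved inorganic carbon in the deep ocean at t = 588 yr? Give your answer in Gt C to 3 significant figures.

59100 Gt C

Residence time τ = M₀/F₀ = 382.4 yr. The eventual steady state is M_∞ = M₀·(F₁/F₀) = 37700 × 170/98.6 = 65000 Gt C.
The anomaly ΔM(t) = M(t) − M_∞ decays as ΔM₀·e^(−t/τ) with ΔM₀ = 37700 − 65000 = −27300 Gt C.
At t = 588 yr, e^(−t/τ) = e^(−1.538) = 0.2148, so ΔM = −5865 Gt C and M = 65000 − 5865 = 59135 Gt C.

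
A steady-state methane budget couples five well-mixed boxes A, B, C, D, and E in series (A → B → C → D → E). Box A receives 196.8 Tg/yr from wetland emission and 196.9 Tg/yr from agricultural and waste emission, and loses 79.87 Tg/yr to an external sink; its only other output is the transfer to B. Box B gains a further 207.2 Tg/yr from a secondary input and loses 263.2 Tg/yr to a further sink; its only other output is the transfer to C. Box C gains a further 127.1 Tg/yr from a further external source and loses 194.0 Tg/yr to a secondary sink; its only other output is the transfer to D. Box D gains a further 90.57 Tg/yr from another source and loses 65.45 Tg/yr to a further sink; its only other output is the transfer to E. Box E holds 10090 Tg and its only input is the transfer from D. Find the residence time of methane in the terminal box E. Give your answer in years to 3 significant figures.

Box A: F(A→B) = (196.8 + 196.9) − 79.87 = 313.83 Tg/yr.
Box B: F(B→C) = (313.83 + 207.2) − 263.2 = 257.83 Tg/yr.
Box C: F(C→D) = (257.83 + 127.1) − 194.0 = 190.93 Tg/yr.
Box D: F(D→E) = (190.93 + 90.57) − 65.45 = 216.05 Tg/yr.
Box E throughput = its input = 216.05 Tg/yr; τ = 10090 / 216.05 = 46.70 yr.

46.7 yr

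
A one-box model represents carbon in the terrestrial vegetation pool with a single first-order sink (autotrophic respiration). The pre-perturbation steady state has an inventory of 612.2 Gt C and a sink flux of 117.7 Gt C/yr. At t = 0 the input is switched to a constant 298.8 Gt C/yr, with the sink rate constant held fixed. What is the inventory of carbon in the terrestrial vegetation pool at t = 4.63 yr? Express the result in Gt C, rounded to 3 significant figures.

The sink rate constant is k = F₀/M₀ = 117.7/612.2 = 0.1923 yr⁻¹.
Solving dM/dt = F₁ − kM with M(0) = M₀ gives M(t) = F₁/k + (M₀ − F₁/k)·e^(−kt).
F₁/k = 298.8/0.1923 = 1554.2 Gt C; kt = 0.1923 × 4.63 = 0.8902, e^(−kt) = 0.4106.
M(4.63) = 1554.2 + (612.2 − 1554.2) × 0.4106 = 1554.2 − 386.8 = 1167.4 Gt C.

1170 Gt C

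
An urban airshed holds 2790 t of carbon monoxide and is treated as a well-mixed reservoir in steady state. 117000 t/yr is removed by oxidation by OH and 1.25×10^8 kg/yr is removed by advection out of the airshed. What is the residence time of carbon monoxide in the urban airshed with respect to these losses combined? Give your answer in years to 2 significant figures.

0.012 yr

Convert the advection out of the airshed flux: 1.25×10^8 kg/yr = 125000 t/yr.
Total removal = 117000 + 125000 = 242000 t/yr.
τ = M / ΣF_out = 2790 / 242000 = 0.01153 yr.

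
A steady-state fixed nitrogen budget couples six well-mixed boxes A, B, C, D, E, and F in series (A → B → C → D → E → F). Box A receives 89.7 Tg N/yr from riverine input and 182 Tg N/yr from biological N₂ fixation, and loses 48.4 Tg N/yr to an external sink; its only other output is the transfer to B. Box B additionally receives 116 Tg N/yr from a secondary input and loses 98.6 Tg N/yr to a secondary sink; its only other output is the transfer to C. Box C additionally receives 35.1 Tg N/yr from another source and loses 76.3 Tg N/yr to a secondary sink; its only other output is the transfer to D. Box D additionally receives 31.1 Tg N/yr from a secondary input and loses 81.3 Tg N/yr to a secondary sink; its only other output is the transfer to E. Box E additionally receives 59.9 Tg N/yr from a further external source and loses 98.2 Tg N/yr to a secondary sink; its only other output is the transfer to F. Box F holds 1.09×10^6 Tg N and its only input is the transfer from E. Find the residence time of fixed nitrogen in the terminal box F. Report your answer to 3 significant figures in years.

9820 yr

Box A: F(A→B) = (89.7 + 182) − 48.4 = 223.30 Tg N/yr.
Box B: F(B→C) = (223.30 + 116) − 98.6 = 240.70 Tg N/yr.
Box C: F(C→D) = (240.70 + 35.1) − 76.3 = 199.50 Tg N/yr.
Box D: F(D→E) = (199.50 + 31.1) − 81.3 = 149.30 Tg N/yr.
Box E: F(E→F) = (149.30 + 59.9) − 98.2 = 111.00 Tg N/yr.
Box F throughput = its input = 111.00 Tg N/yr; τ = 1.09×10^6 / 111.00 = 9820 yr.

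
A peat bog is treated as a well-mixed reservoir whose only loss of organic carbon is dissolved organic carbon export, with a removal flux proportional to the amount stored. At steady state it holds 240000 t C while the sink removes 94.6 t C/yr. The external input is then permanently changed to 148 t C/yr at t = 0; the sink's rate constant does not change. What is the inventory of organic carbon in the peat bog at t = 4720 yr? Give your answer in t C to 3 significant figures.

354000 t C

τ = M₀/F₀ = 240000/94.6 = 2537 yr; rate constant k = 1/τ.
New steady state M_∞ = F₁/k = F₁·τ = 148 × 2537 = 375480 t C.
M(t) = M_∞ + (M₀ − M_∞)·e^(−t/τ); t/τ = 4720/2537 = 1.860, so e^(−t/τ) = 0.1556.
M(t) = 375480 − 135500 × 0.1556 = 354400 t C.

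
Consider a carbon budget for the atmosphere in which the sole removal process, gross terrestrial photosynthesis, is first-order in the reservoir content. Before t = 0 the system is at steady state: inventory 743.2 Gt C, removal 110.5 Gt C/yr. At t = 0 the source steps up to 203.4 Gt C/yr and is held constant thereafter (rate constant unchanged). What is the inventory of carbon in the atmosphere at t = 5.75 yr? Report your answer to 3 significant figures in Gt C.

The sink rate constant is k = F₀/M₀ = 110.5/743.2 = 0.1487 yr⁻¹.
Solving dM/dt = F₁ − kM with M(0) = M₀ gives M(t) = F₁/k + (M₀ − F₁/k)·e^(−kt).
F₁/k = 203.4/0.1487 = 1368.0 Gt C; kt = 0.1487 × 5.75 = 0.8549, e^(−kt) = 0.4253.
M(5.75) = 1368.0 + (743.2 − 1368.0) × 0.4253 = 1368.0 − 265.7 = 1102.3 Gt C.

1100 Gt C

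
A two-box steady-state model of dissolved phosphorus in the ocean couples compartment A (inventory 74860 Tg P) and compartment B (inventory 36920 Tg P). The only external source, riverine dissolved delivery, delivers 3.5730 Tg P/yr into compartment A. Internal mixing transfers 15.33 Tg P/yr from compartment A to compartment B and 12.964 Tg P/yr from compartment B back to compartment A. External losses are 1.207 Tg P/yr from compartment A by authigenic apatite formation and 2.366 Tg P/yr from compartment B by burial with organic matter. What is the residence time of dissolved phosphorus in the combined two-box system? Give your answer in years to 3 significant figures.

Residence time in the combined system uses the total inventory and the total *external* removal — internal exchanges between the two boxes cancel.
M_total = 74860 + 36920 = 111780 Tg P.
ΣF_external_out = 1.207 + 2.366 = 3.5730 Tg P/yr.
τ = M_total / ΣF_ext = 111780 / 3.5730 = 31280 yr.

31300 yr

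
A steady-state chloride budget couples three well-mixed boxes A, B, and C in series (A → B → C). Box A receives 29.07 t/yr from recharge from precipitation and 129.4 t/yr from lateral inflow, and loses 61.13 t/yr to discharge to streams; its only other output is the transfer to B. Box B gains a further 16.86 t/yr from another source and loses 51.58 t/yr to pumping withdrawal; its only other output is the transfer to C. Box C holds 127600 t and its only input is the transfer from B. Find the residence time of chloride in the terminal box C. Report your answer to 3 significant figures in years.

Box A: F(A→B) = (29.07 + 129.4) − 61.13 = 97.340 t/yr.
Box B: F(B→C) = (97.340 + 16.86) − 51.58 = 62.620 t/yr.
Box C throughput = its input = 62.620 t/yr; τ = 127600 / 62.620 = 2038 yr.

2040 yr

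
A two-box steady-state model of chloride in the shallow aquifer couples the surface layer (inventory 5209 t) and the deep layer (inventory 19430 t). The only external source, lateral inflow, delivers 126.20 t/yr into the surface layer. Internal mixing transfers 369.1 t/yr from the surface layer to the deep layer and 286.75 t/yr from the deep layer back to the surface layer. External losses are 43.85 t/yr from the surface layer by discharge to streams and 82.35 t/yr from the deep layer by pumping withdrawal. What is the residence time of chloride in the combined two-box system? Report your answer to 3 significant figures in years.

For the system as a whole, the A↔B exchange is internal and contributes nothing to the throughput; only the external sinks remove mass.
M_total = 5209 + 19430 = 24639 t.
ΣF_external_out = 43.85 + 82.35 = 126.20 t/yr.
τ = M_total / ΣF_ext = 24639 / 126.20 = 195.2 yr.

195 yr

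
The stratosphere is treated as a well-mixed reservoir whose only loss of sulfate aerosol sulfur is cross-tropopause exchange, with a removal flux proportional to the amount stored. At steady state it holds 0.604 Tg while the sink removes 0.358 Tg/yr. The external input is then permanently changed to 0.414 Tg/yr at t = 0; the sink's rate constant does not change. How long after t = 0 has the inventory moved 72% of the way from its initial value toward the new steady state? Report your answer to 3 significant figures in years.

2.15 yr

τ = M₀/F₀ = 0.604/0.358 = 1.687 yr.
The remaining gap fraction is e^(−t/τ); 72% covered ⇒ e^(−t/τ) = 0.280.
t = −τ ln(0.280) = 1.687 × 1.273 = 2.148 yr.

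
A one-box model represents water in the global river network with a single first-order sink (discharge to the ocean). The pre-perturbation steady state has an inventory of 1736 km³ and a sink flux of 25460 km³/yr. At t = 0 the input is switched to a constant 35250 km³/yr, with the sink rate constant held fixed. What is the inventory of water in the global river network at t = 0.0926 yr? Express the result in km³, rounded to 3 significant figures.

2230 km³

The sink rate constant is k = F₀/M₀ = 25460/1736 = 14.67 yr⁻¹.
Solving dM/dt = F₁ − kM with M(0) = M₀ gives M(t) = F₁/k + (M₀ − F₁/k)·e^(−kt).
F₁/k = 35250/14.67 = 2403.5 km³; kt = 14.67 × 0.0926 = 1.358, e^(−kt) = 0.2572.
M(0.0926) = 2403.5 + (1736 − 2403.5) × 0.2572 = 2403.5 − 171.7 = 2231.9 km³.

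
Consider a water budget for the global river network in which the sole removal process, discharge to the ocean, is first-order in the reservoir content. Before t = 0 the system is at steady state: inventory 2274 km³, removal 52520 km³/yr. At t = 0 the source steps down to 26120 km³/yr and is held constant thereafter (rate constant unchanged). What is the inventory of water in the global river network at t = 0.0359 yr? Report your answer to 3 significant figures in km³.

Residence time τ = M₀/F₀ = 0.04330 yr. The eventual steady state is M_∞ = M₀·(F₁/F₀) = 2274 × 26120/52520 = 1130.9 km³.
The anomaly ΔM(t) = M(t) − M_∞ decays as ΔM₀·e^(−t/τ) with ΔM₀ = 2274 − 1130.9 = 1143 km³.
At t = 0.0359 yr, e^(−t/τ) = e^(−0.8291) = 0.4364, so ΔM = 498.9 km³ and M = 1130.9 + 498.9 = 1629.8 km³.

1630 km³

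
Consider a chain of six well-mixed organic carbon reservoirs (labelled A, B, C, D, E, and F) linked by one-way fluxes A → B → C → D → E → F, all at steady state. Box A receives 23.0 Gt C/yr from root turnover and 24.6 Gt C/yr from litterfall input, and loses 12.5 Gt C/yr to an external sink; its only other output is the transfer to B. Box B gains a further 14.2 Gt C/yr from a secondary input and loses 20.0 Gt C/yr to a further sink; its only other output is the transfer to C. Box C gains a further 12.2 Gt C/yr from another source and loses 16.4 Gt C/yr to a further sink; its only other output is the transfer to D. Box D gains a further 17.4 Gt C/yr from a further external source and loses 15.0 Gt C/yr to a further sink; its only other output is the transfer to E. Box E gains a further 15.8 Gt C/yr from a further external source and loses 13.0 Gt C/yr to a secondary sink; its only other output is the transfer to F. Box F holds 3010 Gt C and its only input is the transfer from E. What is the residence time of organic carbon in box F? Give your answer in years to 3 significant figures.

Box A: F(A→B) = (23.0 + 24.6) − 12.5 = 35.100 Gt C/yr.
Box B: F(B→C) = (35.100 + 14.2) − 20.0 = 29.300 Gt C/yr.
Box C: F(C→D) = (29.300 + 12.2) − 16.4 = 25.100 Gt C/yr.
Box D: F(D→E) = (25.100 + 17.4) − 15.0 = 27.500 Gt C/yr.
Box E: F(E→F) = (27.500 + 15.8) − 13.0 = 30.300 Gt C/yr.
Box F throughput = its input = 30.300 Gt C/yr; τ = 3010 / 30.300 = 99.34 yr.

99.3 yr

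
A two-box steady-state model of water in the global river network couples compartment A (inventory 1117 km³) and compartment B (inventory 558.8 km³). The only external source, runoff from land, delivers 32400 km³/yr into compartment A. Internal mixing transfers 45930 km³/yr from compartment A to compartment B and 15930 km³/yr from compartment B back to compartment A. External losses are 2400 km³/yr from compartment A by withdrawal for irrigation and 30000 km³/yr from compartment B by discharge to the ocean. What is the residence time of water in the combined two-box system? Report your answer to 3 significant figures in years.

0.0517 yr

For the system as a whole, the A↔B exchange is internal and contributes nothing to the throughput; only the external sinks remove mass.
M_total = 1117 + 558.8 = 1675.8 km³.
ΣF_external_out = 2400 + 30000 = 32400 km³/yr.
τ = M_total / ΣF_ext = 1675.8 / 32400 = 0.05172 yr.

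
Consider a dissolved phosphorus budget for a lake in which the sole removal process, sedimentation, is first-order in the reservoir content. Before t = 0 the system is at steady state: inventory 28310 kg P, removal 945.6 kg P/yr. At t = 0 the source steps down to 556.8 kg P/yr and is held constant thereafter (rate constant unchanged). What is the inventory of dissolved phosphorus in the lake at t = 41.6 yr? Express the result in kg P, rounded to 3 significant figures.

19600 kg P

Residence time τ = M₀/F₀ = 29.94 yr. The eventual steady state is M_∞ = M₀·(F₁/F₀) = 28310 × 556.8/945.6 = 16670 kg P.
The anomaly ΔM(t) = M(t) − M_∞ decays as ΔM₀·e^(−t/τ) with ΔM₀ = 28310 − 16670 = 11640 kg P.
At t = 41.6 yr, e^(−t/τ) = e^(−1.390) = 0.2492, so ΔM = 2901 kg P and M = 16670 + 2901 = 19571 kg P.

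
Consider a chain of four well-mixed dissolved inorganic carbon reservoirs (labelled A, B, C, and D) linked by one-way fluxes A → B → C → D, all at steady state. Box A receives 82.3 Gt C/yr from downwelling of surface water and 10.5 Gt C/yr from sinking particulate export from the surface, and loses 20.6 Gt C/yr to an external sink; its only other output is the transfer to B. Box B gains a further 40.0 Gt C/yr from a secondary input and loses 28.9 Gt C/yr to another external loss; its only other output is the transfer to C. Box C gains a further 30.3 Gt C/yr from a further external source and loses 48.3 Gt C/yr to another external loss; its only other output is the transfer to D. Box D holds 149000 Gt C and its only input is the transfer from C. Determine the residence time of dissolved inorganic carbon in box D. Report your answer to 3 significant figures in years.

Box A: F(A→B) = (82.3 + 10.5) − 20.6 = 72.200 Gt C/yr.
Box B: F(B→C) = (72.200 + 40.0) − 28.9 = 83.300 Gt C/yr.
Box C: F(C→D) = (83.300 + 30.3) − 48.3 = 65.300 Gt C/yr.
Box D throughput = its input = 65.300 Gt C/yr; τ = 149000 / 65.300 = 2282 yr.

2280 yr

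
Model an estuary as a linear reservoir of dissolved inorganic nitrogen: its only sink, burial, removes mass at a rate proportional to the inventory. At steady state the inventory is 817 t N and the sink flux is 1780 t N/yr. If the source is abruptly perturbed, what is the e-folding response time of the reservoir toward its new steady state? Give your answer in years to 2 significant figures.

0.46 yr

For a linear reservoir the response time equals the residence time τ = M/F.
τ = 817 / 1780 = 0.4590 yr.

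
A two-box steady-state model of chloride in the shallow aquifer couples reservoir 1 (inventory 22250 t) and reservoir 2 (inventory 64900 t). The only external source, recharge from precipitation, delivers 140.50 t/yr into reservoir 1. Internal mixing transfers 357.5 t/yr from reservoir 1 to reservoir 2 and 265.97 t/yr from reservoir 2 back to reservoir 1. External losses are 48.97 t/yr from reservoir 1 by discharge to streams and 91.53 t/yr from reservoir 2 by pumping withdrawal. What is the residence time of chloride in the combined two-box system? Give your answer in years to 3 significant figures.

620 yr

Residence time in the combined system uses the total inventory and the total *external* removal — internal exchanges between the two boxes cancel.
M_total = 22250 + 64900 = 87150 t.
ΣF_external_out = 48.97 + 91.53 = 140.50 t/yr.
τ = M_total / ΣF_ext = 87150 / 140.50 = 620.3 yr.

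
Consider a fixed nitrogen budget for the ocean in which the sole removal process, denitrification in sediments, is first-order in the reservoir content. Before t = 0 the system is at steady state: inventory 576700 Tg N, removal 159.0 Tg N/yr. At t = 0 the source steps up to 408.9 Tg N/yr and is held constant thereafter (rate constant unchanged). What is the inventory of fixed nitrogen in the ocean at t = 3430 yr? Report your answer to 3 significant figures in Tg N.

τ = M₀/F₀ = 576700/159.0 = 3627 yr; rate constant k = 1/τ.
New steady state M_∞ = F₁/k = F₁·τ = 408.9 × 3627 = 1.4831×10^6 Tg N.
M(t) = M_∞ + (M₀ − M_∞)·e^(−t/τ); t/τ = 3430/3627 = 0.9457, so e^(−t/τ) = 0.3884.
M(t) = 1.4831×10^6 − 906400 × 0.3884 = 1.1310×10^6 Tg N.

1.13×10^6 Tg N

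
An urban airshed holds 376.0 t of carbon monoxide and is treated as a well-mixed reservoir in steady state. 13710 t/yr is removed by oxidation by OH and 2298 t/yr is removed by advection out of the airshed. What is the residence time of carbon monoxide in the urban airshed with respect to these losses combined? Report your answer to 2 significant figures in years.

Total removal = 13710 + 2298 = 16008 t/yr.
τ = M / ΣF_out = 376.0 / 16008 = 0.02349 yr.

0.023 yr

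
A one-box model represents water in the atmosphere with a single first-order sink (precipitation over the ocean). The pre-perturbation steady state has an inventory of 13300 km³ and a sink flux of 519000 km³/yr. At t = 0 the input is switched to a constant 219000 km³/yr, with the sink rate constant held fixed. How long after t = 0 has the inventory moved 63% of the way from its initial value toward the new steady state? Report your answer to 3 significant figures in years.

τ = M₀/F₀ = 13300/519000 = 0.02563 yr.
The remaining gap fraction is e^(−t/τ); 63% covered ⇒ e^(−t/τ) = 0.370.
t = −τ ln(0.370) = 0.02563 × 0.9943 = 0.02548 yr.

0.0255 yr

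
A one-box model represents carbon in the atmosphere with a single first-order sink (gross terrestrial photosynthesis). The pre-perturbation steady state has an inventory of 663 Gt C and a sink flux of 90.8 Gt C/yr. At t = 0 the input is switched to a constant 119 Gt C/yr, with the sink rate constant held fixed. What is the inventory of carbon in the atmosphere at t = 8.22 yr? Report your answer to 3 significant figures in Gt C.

Residence time τ = M₀/F₀ = 7.302 yr. The eventual steady state is M_∞ = M₀·(F₁/F₀) = 663 × 119/90.8 = 868.91 Gt C.
The anomaly ΔM(t) = M(t) − M_∞ decays as ΔM₀·e^(−t/τ) with ΔM₀ = 663 − 868.91 = −205.9 Gt C.
At t = 8.22 yr, e^(−t/τ) = e^(−1.126) = 0.3244, so ΔM = −66.80 Gt C and M = 868.91 − 66.80 = 802.11 Gt C.

802 Gt C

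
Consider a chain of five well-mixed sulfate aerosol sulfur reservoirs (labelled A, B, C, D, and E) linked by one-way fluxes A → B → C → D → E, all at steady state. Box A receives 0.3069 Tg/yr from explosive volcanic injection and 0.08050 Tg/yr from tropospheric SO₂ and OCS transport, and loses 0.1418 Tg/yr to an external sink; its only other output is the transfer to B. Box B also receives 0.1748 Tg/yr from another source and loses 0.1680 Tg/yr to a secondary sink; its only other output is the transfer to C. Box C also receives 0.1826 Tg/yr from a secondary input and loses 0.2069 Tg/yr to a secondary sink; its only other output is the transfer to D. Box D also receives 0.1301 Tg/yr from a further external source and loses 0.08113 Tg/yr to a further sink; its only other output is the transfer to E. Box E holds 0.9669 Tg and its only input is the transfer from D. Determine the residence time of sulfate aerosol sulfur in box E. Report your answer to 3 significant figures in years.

Box A: F(A→B) = (0.3069 + 0.08050) − 0.1418 = 0.24560 Tg/yr.
Box B: F(B→C) = (0.24560 + 0.1748) − 0.1680 = 0.25240 Tg/yr.
Box C: F(C→D) = (0.25240 + 0.1826) − 0.2069 = 0.22810 Tg/yr.
Box D: F(D→E) = (0.22810 + 0.1301) − 0.08113 = 0.27707 Tg/yr.
Box E throughput = its input = 0.27707 Tg/yr; τ = 0.9669 / 0.27707 = 3.490 yr.

3.49 yr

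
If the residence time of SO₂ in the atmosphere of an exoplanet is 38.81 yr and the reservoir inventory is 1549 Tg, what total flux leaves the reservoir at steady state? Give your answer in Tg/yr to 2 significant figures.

40 Tg/yr

F = M / τ = 1549 / 38.81 = 39.91 Tg/yr.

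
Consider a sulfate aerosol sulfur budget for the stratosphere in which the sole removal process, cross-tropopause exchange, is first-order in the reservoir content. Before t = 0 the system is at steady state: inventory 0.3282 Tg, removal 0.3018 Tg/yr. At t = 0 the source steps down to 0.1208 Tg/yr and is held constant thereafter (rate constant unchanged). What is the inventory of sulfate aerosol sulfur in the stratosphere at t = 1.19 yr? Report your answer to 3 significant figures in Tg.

Residence time τ = M₀/F₀ = 1.087 yr. The eventual steady state is M_∞ = M₀·(F₁/F₀) = 0.3282 × 0.1208/0.3018 = 0.13137 Tg.
The anomaly ΔM(t) = M(t) − M_∞ decays as ΔM₀·e^(−t/τ) with ΔM₀ = 0.3282 − 0.13137 = 0.1968 Tg.
At t = 1.19 yr, e^(−t/τ) = e^(−1.094) = 0.3348, so ΔM = 0.06590 Tg and M = 0.13137 + 0.06590 = 0.19726 Tg.

0.197 Tg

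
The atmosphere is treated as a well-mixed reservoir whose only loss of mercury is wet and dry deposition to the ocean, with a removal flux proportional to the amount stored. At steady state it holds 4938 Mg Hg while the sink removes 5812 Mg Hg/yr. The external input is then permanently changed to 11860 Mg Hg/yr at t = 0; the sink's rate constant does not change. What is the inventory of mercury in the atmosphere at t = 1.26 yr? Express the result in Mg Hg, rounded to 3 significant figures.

8910 Mg Hg

Residence time τ = M₀/F₀ = 0.8496 yr. The eventual steady state is M_∞ = M₀·(F₁/F₀) = 4938 × 11860/5812 = 10077 Mg Hg.
The anomaly ΔM(t) = M(t) − M_∞ decays as ΔM₀·e^(−t/τ) with ΔM₀ = 4938 − 10077 = −5139 Mg Hg.
At t = 1.26 yr, e^(−t/τ) = e^(−1.483) = 0.2270, so ΔM = −1166 Mg Hg and M = 10077 − 1166 = 8910.3 Mg Hg.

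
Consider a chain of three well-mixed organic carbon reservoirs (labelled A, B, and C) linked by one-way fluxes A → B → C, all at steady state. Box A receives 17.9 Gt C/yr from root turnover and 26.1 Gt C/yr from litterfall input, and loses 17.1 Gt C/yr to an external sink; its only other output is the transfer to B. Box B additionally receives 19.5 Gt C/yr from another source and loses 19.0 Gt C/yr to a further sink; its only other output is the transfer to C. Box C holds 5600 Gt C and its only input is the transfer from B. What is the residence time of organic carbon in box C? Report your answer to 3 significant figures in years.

Box A: F(A→B) = (17.9 + 26.1) − 17.1 = 26.900 Gt C/yr.
Box B: F(B→C) = (26.900 + 19.5) − 19.0 = 27.400 Gt C/yr.
Box C throughput = its input = 27.400 Gt C/yr; τ = 5600 / 27.400 = 204.4 yr.

204 yr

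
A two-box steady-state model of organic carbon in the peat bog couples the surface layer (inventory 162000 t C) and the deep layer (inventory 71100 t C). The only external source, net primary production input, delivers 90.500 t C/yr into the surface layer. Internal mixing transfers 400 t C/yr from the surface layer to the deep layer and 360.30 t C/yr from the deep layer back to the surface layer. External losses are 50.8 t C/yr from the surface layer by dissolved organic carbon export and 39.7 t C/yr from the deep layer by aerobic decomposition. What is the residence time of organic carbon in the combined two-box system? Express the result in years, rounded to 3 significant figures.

2580 yr

Treat the two boxes together as one reservoir: the mixing fluxes between them are internal recycling, so τ = ΣM / Σ(external losses).
M_total = 162000 + 71100 = 233100 t C.
ΣF_external_out = 50.8 + 39.7 = 90.500 t C/yr.
τ = M_total / ΣF_ext = 233100 / 90.500 = 2576 yr.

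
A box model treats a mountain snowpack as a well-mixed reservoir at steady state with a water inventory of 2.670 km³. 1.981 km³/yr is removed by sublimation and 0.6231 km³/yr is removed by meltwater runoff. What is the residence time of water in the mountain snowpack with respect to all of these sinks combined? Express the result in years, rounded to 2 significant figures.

1.0 yr

Total removal flux = 1.981 + 0.6231 = 2.6041 km³/yr.
τ = M / ΣF_out = 2.670 / 2.6041 = 1.025 yr.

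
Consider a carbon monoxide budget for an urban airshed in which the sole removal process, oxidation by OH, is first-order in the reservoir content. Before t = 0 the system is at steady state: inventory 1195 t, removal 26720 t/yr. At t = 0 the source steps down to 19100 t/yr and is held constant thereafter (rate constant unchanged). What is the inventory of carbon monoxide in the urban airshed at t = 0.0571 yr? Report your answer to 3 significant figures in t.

949 t

Residence time τ = M₀/F₀ = 0.04472 yr. The eventual steady state is M_∞ = M₀·(F₁/F₀) = 1195 × 19100/26720 = 854.21 t.
The anomaly ΔM(t) = M(t) − M_∞ decays as ΔM₀·e^(−t/τ) with ΔM₀ = 1195 − 854.21 = 340.8 t.
At t = 0.0571 yr, e^(−t/τ) = e^(−1.277) = 0.2789, so ΔM = 95.06 t and M = 854.21 + 95.06 = 949.27 t.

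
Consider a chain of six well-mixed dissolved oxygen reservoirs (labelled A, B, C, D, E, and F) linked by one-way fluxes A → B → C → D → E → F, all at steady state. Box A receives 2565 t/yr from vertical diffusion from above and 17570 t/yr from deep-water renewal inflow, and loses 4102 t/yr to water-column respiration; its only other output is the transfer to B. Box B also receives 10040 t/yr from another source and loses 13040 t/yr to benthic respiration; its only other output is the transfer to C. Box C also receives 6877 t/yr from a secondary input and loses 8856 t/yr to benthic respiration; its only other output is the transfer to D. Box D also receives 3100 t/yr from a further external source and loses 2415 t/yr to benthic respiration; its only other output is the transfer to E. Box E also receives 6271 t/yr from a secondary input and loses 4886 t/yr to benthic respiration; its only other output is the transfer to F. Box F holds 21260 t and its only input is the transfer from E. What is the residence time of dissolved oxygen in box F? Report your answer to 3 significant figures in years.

1.62 yr

Box A: F(A→B) = (2565 + 17570) − 4102 = 16033 t/yr.
Box B: F(B→C) = (16033 + 10040) − 13040 = 13033 t/yr.
Box C: F(C→D) = (13033 + 6877) − 8856 = 11054 t/yr.
Box D: F(D→E) = (11054 + 3100) − 2415 = 11739 t/yr.
Box E: F(E→F) = (11739 + 6271) − 4886 = 13124 t/yr.
Box F throughput = its input = 13124 t/yr; τ = 21260 / 13124 = 1.620 yr.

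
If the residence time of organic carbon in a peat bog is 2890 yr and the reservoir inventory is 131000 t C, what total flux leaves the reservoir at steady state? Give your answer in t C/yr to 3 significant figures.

F = M / τ = 131000 / 2890 = 45.33 t C/yr.

45.3 t C/yr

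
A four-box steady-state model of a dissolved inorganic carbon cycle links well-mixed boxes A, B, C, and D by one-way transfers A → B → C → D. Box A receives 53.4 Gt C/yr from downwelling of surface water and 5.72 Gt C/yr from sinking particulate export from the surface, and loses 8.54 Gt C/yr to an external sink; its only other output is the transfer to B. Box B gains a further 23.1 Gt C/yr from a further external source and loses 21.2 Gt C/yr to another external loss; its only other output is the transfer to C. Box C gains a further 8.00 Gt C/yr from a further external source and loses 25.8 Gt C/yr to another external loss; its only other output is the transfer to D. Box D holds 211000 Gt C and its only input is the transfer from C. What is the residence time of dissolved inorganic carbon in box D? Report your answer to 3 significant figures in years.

Box A: F(A→B) = (53.4 + 5.72) − 8.54 = 50.580 Gt C/yr.
Box B: F(B→C) = (50.580 + 23.1) − 21.2 = 52.480 Gt C/yr.
Box C: F(C→D) = (52.480 + 8.00) − 25.8 = 34.680 Gt C/yr.
Box D throughput = its input = 34.680 Gt C/yr; τ = 211000 / 34.680 = 6084 yr.

6080 yr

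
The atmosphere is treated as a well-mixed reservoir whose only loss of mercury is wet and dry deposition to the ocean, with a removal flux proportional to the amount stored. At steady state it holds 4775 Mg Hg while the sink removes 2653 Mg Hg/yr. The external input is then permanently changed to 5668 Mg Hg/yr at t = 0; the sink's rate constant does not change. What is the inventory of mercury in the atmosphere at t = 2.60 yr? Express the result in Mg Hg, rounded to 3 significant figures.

8920 Mg Hg

The sink rate constant is k = F₀/M₀ = 2653/4775 = 0.5556 yr⁻¹.
Solving dM/dt = F₁ − kM with M(0) = M₀ gives M(t) = F₁/k + (M₀ − F₁/k)·e^(−kt).
F₁/k = 5668/0.5556 = 10202 Mg Hg; kt = 0.5556 × 2.60 = 1.445, e^(−kt) = 0.2358.
M(2.60) = 10202 + (4775 − 10202) × 0.2358 = 10202 − 1280 = 8921.7 Mg Hg.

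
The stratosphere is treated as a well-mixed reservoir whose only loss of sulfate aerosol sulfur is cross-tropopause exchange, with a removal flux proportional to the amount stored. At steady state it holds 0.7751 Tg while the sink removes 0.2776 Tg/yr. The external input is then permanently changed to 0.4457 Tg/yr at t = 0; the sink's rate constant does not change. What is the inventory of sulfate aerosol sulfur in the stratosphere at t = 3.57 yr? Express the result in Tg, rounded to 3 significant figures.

1.11 Tg

The sink rate constant is k = F₀/M₀ = 0.2776/0.7751 = 0.3581 yr⁻¹.
Solving dM/dt = F₁ − kM with M(0) = M₀ gives M(t) = F₁/k + (M₀ − F₁/k)·e^(−kt).
F₁/k = 0.4457/0.3581 = 1.2445 Tg; kt = 0.3581 × 3.57 = 1.279, e^(−kt) = 0.2784.
M(3.57) = 1.2445 + (0.7751 − 1.2445) × 0.2784 = 1.2445 − 0.1307 = 1.1138 Tg.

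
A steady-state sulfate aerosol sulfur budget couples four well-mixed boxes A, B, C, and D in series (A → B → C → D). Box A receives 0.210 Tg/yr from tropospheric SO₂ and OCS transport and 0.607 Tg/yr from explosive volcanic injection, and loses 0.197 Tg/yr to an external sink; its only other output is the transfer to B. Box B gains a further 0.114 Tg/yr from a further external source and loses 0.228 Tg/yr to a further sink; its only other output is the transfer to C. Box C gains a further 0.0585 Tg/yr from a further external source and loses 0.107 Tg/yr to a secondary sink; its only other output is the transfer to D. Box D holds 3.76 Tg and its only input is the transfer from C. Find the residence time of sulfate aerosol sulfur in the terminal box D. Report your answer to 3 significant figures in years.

Box A: F(A→B) = (0.210 + 0.607) − 0.197 = 0.62000 Tg/yr.
Box B: F(B→C) = (0.62000 + 0.114) − 0.228 = 0.50600 Tg/yr.
Box C: F(C→D) = (0.50600 + 0.0585) − 0.107 = 0.45750 Tg/yr.
Box D throughput = its input = 0.45750 Tg/yr; τ = 3.76 / 0.45750 = 8.219 yr.

8.22 yr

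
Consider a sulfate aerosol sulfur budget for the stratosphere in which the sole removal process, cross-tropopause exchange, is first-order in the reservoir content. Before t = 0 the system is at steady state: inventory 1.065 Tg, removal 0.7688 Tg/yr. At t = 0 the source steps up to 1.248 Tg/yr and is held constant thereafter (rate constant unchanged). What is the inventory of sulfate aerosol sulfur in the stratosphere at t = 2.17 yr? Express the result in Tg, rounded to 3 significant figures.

The sink rate constant is k = F₀/M₀ = 0.7688/1.065 = 0.7219 yr⁻¹.
Solving dM/dt = F₁ − kM with M(0) = M₀ gives M(t) = F₁/k + (M₀ − F₁/k)·e^(−kt).
F₁/k = 1.248/0.7219 = 1.7288 Tg; kt = 0.7219 × 2.17 = 1.566, e^(−kt) = 0.2088.
M(2.17) = 1.7288 + (1.065 − 1.7288) × 0.2088 = 1.7288 − 0.1386 = 1.5902 Tg.

1.59 Tg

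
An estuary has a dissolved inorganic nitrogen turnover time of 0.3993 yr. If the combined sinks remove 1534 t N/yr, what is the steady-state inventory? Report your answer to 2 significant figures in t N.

τ = M/F ⇒ M = τ × F = 0.3993 × 1534 = 612.5 t N.

610 t N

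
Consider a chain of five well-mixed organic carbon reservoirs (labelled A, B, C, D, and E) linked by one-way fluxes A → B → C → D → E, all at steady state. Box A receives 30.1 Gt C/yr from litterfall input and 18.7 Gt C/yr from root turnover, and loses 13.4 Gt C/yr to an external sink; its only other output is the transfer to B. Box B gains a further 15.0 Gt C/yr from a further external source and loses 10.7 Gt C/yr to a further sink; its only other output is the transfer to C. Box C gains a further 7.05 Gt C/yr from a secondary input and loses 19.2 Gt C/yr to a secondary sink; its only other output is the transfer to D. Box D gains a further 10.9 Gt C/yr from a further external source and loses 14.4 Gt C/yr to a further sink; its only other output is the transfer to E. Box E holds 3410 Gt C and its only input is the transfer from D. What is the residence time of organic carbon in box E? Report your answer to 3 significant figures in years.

Box A: F(A→B) = (30.1 + 18.7) − 13.4 = 35.400 Gt C/yr.
Box B: F(B→C) = (35.400 + 15.0) − 10.7 = 39.700 Gt C/yr.
Box C: F(C→D) = (39.700 + 7.05) − 19.2 = 27.550 Gt C/yr.
Box D: F(D→E) = (27.550 + 10.9) − 14.4 = 24.050 Gt C/yr.
Box E throughput = its input = 24.050 Gt C/yr; τ = 3410 / 24.050 = 141.8 yr.

142 yr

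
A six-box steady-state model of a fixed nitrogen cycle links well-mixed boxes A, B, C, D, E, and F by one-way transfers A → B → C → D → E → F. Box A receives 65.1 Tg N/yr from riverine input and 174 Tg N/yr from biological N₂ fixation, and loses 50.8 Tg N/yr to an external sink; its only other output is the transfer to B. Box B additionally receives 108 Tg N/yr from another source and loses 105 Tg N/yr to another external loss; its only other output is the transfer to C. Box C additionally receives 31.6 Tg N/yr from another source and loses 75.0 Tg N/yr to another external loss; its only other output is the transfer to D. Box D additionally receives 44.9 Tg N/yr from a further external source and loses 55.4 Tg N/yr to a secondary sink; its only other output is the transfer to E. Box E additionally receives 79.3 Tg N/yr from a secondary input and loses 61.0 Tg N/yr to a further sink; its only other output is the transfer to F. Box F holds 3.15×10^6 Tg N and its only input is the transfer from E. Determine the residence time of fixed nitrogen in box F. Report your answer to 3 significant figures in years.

Box A: F(A→B) = (65.1 + 174) − 50.8 = 188.30 Tg N/yr.
Box B: F(B→C) = (188.30 + 108) − 105 = 191.30 Tg N/yr.
Box C: F(C→D) = (191.30 + 31.6) − 75.0 = 147.90 Tg N/yr.
Box D: F(D→E) = (147.90 + 44.9) − 55.4 = 137.40 Tg N/yr.
Box E: F(E→F) = (137.40 + 79.3) − 61.0 = 155.70 Tg N/yr.
Box F throughput = its input = 155.70 Tg N/yr; τ = 3.15×10^6 / 155.70 = 20230 yr.

20200 yr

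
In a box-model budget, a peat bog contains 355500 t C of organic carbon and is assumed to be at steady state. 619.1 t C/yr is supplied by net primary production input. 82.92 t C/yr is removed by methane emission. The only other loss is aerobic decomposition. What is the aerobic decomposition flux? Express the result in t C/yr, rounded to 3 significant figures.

536 t C/yr

At steady state ΣF_in = ΣF_out.
ΣF_in = 619.10 t C/yr.
Aerobic decomposition flux = ΣF_in − (82.92) = 619.10 − 82.92 = 536.2 t C/yr.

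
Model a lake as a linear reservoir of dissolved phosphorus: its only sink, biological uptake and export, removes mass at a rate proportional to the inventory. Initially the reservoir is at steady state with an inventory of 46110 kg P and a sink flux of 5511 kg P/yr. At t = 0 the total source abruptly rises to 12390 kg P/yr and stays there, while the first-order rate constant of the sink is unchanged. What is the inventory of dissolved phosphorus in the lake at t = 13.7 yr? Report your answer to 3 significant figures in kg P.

τ = M₀/F₀ = 46110/5511 = 8.367 yr; rate constant k = 1/τ.
New steady state M_∞ = F₁/k = F₁·τ = 12390 × 8.367 = 103670 kg P.
M(t) = M_∞ + (M₀ − M_∞)·e^(−t/τ); t/τ = 13.7/8.367 = 1.637, so e^(−t/τ) = 0.1945.
M(t) = 103670 − 57560 × 0.1945 = 92472 kg P.

92500 kg P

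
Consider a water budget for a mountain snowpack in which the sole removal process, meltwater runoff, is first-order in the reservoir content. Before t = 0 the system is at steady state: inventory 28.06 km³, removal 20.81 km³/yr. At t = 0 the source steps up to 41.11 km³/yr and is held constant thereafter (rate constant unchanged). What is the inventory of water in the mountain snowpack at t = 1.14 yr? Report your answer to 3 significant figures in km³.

τ = M₀/F₀ = 28.06/20.81 = 1.348 yr; rate constant k = 1/τ.
New steady state M_∞ = F₁/k = F₁·τ = 41.11 × 1.348 = 55.432 km³.
M(t) = M_∞ + (M₀ − M_∞)·e^(−t/τ); t/τ = 1.14/1.348 = 0.8455, so e^(−t/τ) = 0.4294.
M(t) = 55.432 − 27.37 × 0.4294 = 43.680 km³.

43.7 km³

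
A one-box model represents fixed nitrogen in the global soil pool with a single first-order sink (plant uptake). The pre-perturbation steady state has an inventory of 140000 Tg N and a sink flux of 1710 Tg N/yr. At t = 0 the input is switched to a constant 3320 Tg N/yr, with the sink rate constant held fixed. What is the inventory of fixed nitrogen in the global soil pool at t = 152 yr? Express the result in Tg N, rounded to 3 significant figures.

τ = M₀/F₀ = 140000/1710 = 81.87 yr; rate constant k = 1/τ.
New steady state M_∞ = F₁/k = F₁·τ = 3320 × 81.87 = 271810 Tg N.
M(t) = M_∞ + (M₀ − M_∞)·e^(−t/τ); t/τ = 152/81.87 = 1.857, so e^(−t/τ) = 0.1562.
M(t) = 271810 − 131800 × 0.1562 = 251220 Tg N.

251000 Tg N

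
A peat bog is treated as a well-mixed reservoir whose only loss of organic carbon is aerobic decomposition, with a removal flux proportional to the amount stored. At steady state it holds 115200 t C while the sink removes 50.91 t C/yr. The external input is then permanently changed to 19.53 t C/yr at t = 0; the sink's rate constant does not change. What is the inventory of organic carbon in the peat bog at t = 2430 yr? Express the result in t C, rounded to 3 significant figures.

68500 t C

Residence time τ = M₀/F₀ = 2263 yr. The eventual steady state is M_∞ = M₀·(F₁/F₀) = 115200 × 19.53/50.91 = 44193 t C.
The anomaly ΔM(t) = M(t) − M_∞ decays as ΔM₀·e^(−t/τ) with ΔM₀ = 115200 − 44193 = 71010 t C.
At t = 2430 yr, e^(−t/τ) = e^(−1.074) = 0.3417, so ΔM = 24260 t C and M = 44193 + 24260 = 68454 t C.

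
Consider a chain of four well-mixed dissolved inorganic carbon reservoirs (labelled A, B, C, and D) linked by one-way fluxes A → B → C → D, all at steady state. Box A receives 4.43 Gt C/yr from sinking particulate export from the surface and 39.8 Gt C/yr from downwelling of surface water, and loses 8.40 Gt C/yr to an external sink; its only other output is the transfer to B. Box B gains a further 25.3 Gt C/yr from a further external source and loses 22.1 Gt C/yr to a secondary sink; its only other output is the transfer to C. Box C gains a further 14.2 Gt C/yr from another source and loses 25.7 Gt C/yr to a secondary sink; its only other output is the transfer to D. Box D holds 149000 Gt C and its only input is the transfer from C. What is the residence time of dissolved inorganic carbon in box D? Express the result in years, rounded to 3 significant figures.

5410 yr

Box A: F(A→B) = (4.43 + 39.8) − 8.40 = 35.830 Gt C/yr.
Box B: F(B→C) = (35.830 + 25.3) − 22.1 = 39.030 Gt C/yr.
Box C: F(C→D) = (39.030 + 14.2) − 25.7 = 27.530 Gt C/yr.
Box D throughput = its input = 27.530 Gt C/yr; τ = 149000 / 27.530 = 5412 yr.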